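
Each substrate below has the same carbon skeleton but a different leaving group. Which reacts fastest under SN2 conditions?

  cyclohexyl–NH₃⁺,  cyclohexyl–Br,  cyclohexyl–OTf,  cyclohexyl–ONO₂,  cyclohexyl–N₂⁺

cyclohexyl–N₂⁺

Same R in every case — rank the leaving groups.
The more stable X⁻ (or X) is on its own — i.e. the weaker a base it is — the better a leaving group it makes.
cyclohexyl–N₂⁺ loses N₂: no meaningful conjugate acid; N₂ departs as an exceptionally stable neutral molecule
cyclohexyl–OTf loses OTf⁻: pKₐ(CF₃SO₃H (triflic acid)) ≈ -14
cyclohexyl–Br loses Br⁻: pKₐ(HBr) ≈ -9
cyclohexyl–ONO₂ loses NO₃⁻: pKₐ(HNO₃) ≈ -1.3
cyclohexyl–NH₃⁺ loses NH₃: pKₐ(NH₄⁺) ≈ 9.2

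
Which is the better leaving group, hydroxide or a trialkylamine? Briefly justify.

a trialkylamine is the better leaving group.
pKₐ(R'₃NH⁺) ≈ 10.7 versus pKₐ(H₂O) ≈ 15.7: a trialkylamine is the much weaker base.
Neutral but still a fairly strong base; Hofmann-elimination LG.

a trialkylamine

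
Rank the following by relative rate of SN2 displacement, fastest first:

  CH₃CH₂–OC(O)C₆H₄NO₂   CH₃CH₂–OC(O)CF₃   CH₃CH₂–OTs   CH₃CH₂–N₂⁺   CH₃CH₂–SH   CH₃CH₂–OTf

CH₃CH₂–N₂⁺ > CH₃CH₂–OTf > CH₃CH₂–OTs > CH₃CH₂–OC(O)CF₃ > CH₃CH₂–OC(O)C₆H₄NO₂ > CH₃CH₂–SH

With the same alkyl group throughout, only the leaving group differentiates the rates.
Rank by basicity of the departing species: weakest base leaves most easily.
CH₃CH₂–N₂⁺ loses N₂: no meaningful conjugate acid; N₂ departs as an exceptionally stable neutral molecule
CH₃CH₂–OTf loses OTf⁻: pKₐ(CF₃SO₃H (triflic acid)) ≈ -14
CH₃CH₂–OTs loses OTs⁻: pKₐ(p-CH₃C₆H₄SO₃H (TsOH)) ≈ -2.8
CH₃CH₂–OC(O)CF₃ loses CF₃COO⁻: pKₐ(CF₃COOH) ≈ 0.2
CH₃CH₂–OC(O)C₆H₄NO₂ loses p-O₂N–C₆H₄–COO⁻: pKₐ(p-nitrobenzoic acid) ≈ 3.4
CH₃CH₂–SH loses HS⁻: pKₐ(H₂S) ≈ 7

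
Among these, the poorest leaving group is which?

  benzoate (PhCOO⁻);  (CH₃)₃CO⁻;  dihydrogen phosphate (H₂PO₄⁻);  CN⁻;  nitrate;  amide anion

nitrate: pKₐ(HNO₃) ≈ -1.3
dihydrogen phosphate (H₂PO₄⁻): pKₐ(H₃PO₄) ≈ 2.1
benzoate (PhCOO⁻): pKₐ(C₆H₅COOH) ≈ 4.2
CN⁻: pKₐ(HCN) ≈ 9.2
(CH₃)₃CO⁻: pKₐ(t-BuOH) ≈ 18
amide anion: pKₐ(NH₃) ≈ 38

amide anion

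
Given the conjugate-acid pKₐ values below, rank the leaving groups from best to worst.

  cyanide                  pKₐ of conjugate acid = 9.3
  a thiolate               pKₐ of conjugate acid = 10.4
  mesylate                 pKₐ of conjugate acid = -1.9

mesylate > cyanide > a thiolate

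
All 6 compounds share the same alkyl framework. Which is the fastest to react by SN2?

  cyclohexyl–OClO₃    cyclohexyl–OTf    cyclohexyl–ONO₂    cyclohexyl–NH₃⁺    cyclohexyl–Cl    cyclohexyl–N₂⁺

cyclohexyl–N₂⁺

The skeletons are identical, so relative rate is governed entirely by leaving-group ability.
The more stable X⁻ (or X) is on its own — i.e. the weaker a base it is — the better a leaving group it makes.
cyclohexyl–N₂⁺ loses N₂: no meaningful conjugate acid; N₂ departs as an exceptionally stable neutral molecule
cyclohexyl–OTf loses OTf⁻: pKₐ(CF₃SO₃H (triflic acid)) ≈ -14
cyclohexyl–OClO₃ loses ClO₄⁻: pKₐ(HClO₄) ≈ -10
cyclohexyl–Cl loses Cl⁻: pKₐ(HCl) ≈ -7
cyclohexyl–ONO₂ loses NO₃⁻: pKₐ(HNO₃) ≈ -1.3
cyclohexyl–NH₃⁺ loses NH₃: pKₐ(NH₄⁺) ≈ 9.2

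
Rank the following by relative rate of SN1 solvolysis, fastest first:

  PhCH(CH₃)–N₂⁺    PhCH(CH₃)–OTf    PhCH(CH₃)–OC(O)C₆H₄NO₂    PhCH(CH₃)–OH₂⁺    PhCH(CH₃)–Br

PhCH(CH₃)–N₂⁺ > PhCH(CH₃)–OTf > PhCH(CH₃)–Br > PhCH(CH₃)–OH₂⁺ > PhCH(CH₃)–OC(O)C₆H₄NO₂

Same R in every case — rank the leaving groups.
Rank by basicity of the departing species: weakest base leaves most easily.
PhCH(CH₃)–N₂⁺ loses N₂: no meaningful conjugate acid; N₂ departs as an exceptionally stable neutral molecule
PhCH(CH₃)–OTf loses OTf⁻: pKₐ(CF₃SO₃H (triflic acid)) ≈ -14
PhCH(CH₃)–Br loses Br⁻: pKₐ(HBr) ≈ -9
PhCH(CH₃)–OH₂⁺ loses H₂O: pKₐ(H₃O⁺) ≈ -1.7
PhCH(CH₃)–OC(O)C₆H₄NO₂ loses p-O₂N–C₆H₄–COO⁻: pKₐ(p-nitrobenzoic acid) ≈ 3.4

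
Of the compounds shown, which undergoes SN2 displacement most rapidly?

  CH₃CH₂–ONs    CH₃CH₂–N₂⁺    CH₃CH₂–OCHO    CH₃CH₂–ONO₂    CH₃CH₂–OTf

CH₃CH₂–N₂⁺

The skeletons are identical, so relative rate is governed entirely by leaving-group ability.
The more stable X⁻ (or X) is on its own — i.e. the weaker a base it is — the better a leaving group it makes.
CH₃CH₂–N₂⁺ loses N₂: no meaningful conjugate acid; N₂ departs as an exceptionally stable neutral molecule
CH₃CH₂–OTf loses OTf⁻: pKₐ(CF₃SO₃H (triflic acid)) ≈ -14
CH₃CH₂–ONs loses ONs⁻: pKₐ(p-O₂NC₆H₄SO₃H) ≈ -3.5
CH₃CH₂–ONO₂ loses NO₃⁻: pKₐ(HNO₃) ≈ -1.3
CH₃CH₂–OCHO loses HCOO⁻: pKₐ(HCOOH) ≈ 3.8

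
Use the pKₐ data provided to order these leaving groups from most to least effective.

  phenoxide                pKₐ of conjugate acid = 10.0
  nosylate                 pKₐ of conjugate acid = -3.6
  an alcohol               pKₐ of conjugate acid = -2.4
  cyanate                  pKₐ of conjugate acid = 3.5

Lower conjugate-acid pKₐ ⇒ weaker base ⇒ better leaving group.
Sorting by the given values: nosylate (-3.6), an alcohol (-2.4), cyanate (3.5), phenoxide (10.0).

nosylate > an alcohol > cyanate > phenoxide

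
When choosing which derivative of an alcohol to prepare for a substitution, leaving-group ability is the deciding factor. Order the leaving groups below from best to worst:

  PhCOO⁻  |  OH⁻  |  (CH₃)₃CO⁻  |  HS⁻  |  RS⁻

PhCOO⁻: pKₐ(C₆H₅COOH) ≈ 4.2
HS⁻: pKₐ(H₂S) ≈ 7 — larger and more polarisable than the oxygen analogue
RS⁻: pKₐ(RSH (a thiol)) ≈ 10.5 — moderately basic; rarely leaves without activation
OH⁻: pKₐ(H₂O) ≈ 15.7 — strong base; essentially never leaves without prior activation
(CH₃)₃CO⁻: pKₐ(t-BuOH) ≈ 18 — bulky, strongly basic alkoxide

PhCOO⁻ > HS⁻ > RS⁻ > OH⁻ > (CH₃)₃CO⁻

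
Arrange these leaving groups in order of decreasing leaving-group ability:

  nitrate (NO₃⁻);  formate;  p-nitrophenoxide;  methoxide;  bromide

bromide > nitrate (NO₃⁻) > formate > p-nitrophenoxide > methoxide

Rank by basicity of the departing species: weakest base leaves most easily.
bromide: pKₐ(HBr) ≈ -9
nitrate (NO₃⁻): pKₐ(HNO₃) ≈ -1.3
formate: pKₐ(HCOOH) ≈ 3.8
p-nitrophenoxide: pKₐ(p-nitrophenol) ≈ 7.2
methoxide: pKₐ(CH₃OH) ≈ 15.5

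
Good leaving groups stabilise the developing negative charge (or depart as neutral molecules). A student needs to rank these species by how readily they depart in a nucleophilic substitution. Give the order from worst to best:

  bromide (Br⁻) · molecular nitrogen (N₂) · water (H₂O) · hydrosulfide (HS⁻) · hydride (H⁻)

hydride (H⁻) < hydrosulfide (HS⁻) < water (H₂O) < bromide (Br⁻) < molecular nitrogen (N₂)

Leaving-group ability tracks the stability of the departed species; conjugate-acid pKₐ is the usual yardstick (lower pKₐ → better LG).
molecular nitrogen (N₂): no meaningful conjugate acid; N₂ departs as an exceptionally stable neutral molecule
bromide (Br⁻): pKₐ(HBr) ≈ -9
water (H₂O): pKₐ(H₃O⁺) ≈ -1.7
hydrosulfide (HS⁻): pKₐ(H₂S) ≈ 7
hydride (H⁻): pKₐ(H₂) ≈ 36
Listed from poorest to best leaving group as asked.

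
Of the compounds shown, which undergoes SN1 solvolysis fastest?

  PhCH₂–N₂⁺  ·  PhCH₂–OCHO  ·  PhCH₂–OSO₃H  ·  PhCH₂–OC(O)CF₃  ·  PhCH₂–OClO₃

PhCH₂–N₂⁺

Identical carbon frameworks mean the comparison reduces to leaving-group quality.
The more stable X⁻ (or X) is on its own — i.e. the weaker a base it is — the better a leaving group it makes.
PhCH₂–N₂⁺ loses N₂: no meaningful conjugate acid; N₂ departs as an exceptionally stable neutral molecule
PhCH₂–OClO₃ loses ClO₄⁻: pKₐ(HClO₄) ≈ -10
PhCH₂–OSO₃H loses HSO₄⁻: pKₐ(H₂SO₄) ≈ -3
PhCH₂–OC(O)CF₃ loses CF₃COO⁻: pKₐ(CF₃COOH) ≈ 0.2
PhCH₂–OCHO loses HCOO⁻: pKₐ(HCOOH) ≈ 3.8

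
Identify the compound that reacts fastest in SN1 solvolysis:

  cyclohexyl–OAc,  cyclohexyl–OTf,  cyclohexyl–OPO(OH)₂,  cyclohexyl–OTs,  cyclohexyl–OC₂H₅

With the same alkyl group throughout, only the leaving group differentiates the rates.
The more stable X⁻ (or X) is on its own — i.e. the weaker a base it is — the better a leaving group it makes.
cyclohexyl–OTf loses OTf⁻: pKₐ(CF₃SO₃H (triflic acid)) ≈ -14
cyclohexyl–OTs loses OTs⁻: pKₐ(p-CH₃C₆H₄SO₃H (TsOH)) ≈ -2.8
cyclohexyl–OPO(OH)₂ loses H₂PO₄⁻: pKₐ(H₃PO₄) ≈ 2.1
cyclohexyl–OAc loses AcO⁻: pKₐ(CH₃COOH) ≈ 4.8
cyclohexyl–OC₂H₅ loses CH₃CH₂O⁻: pKₐ(CH₃CH₂OH) ≈ 16

cyclohexyl–OTf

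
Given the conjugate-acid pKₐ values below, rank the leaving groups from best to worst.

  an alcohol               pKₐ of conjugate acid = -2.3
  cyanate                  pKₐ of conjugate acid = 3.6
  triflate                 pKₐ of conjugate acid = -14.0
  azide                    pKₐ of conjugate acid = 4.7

triflate > an alcohol > cyanate > azide

Lower conjugate-acid pKₐ ⇒ weaker base ⇒ better leaving group.
Sorting by the given values: triflate (-14.0), an alcohol (-2.3), cyanate (3.6), azide (4.7).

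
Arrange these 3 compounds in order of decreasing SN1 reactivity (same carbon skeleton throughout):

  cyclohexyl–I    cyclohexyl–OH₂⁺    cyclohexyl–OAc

cyclohexyl–I > cyclohexyl–OH₂⁺ > cyclohexyl–OAc

Identical carbon frameworks mean the comparison reduces to leaving-group quality.
The more stable X⁻ (or X) is on its own — i.e. the weaker a base it is — the better a leaving group it makes.
cyclohexyl–I loses I⁻: pKₐ(HI) ≈ -10
cyclohexyl–OH₂⁺ loses H₂O: pKₐ(H₃O⁺) ≈ -1.7
cyclohexyl–OAc loses AcO⁻: pKₐ(CH₃COOH) ≈ 4.8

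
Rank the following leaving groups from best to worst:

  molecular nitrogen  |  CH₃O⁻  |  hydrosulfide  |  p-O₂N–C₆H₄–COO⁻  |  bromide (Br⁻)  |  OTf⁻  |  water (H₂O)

molecular nitrogen > OTf⁻ > bromide (Br⁻) > water (H₂O) > p-O₂N–C₆H₄–COO⁻ > hydrosulfide > CH₃O⁻

molecular nitrogen: no meaningful conjugate acid; N₂ departs as an exceptionally stable neutral molecule
OTf⁻: pKₐ(CF₃SO₃H (triflic acid)) ≈ -14
bromide (Br⁻): pKₐ(HBr) ≈ -9
water (H₂O): pKₐ(H₃O⁺) ≈ -1.7
p-O₂N–C₆H₄–COO⁻: pKₐ(p-nitrobenzoic acid) ≈ 3.4
hydrosulfide: pKₐ(H₂S) ≈ 7
CH₃O⁻: pKₐ(CH₃OH) ≈ 15.5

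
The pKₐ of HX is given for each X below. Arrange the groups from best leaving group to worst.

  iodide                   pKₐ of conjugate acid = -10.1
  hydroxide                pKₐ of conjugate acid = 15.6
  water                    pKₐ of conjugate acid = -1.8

iodide > water > hydroxide

Lower conjugate-acid pKₐ ⇒ weaker base ⇒ better leaving group.
Sorting by the given values: iodide (-10.1), water (-1.8), hydroxide (15.6).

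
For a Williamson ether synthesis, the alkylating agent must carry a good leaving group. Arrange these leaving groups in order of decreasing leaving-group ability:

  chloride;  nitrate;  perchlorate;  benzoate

perchlorate: pKₐ(HClO₄) ≈ -10
chloride: pKₐ(HCl) ≈ -7
nitrate: pKₐ(HNO₃) ≈ -1.3
benzoate: pKₐ(C₆H₅COOH) ≈ 4.2

perchlorate > chloride > nitrate > benzoate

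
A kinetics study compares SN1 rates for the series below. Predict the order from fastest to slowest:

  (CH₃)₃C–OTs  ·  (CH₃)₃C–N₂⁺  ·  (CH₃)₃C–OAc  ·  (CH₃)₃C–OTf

(CH₃)₃C–N₂⁺ > (CH₃)₃C–OTf > (CH₃)₃C–OTs > (CH₃)₃C–OAc

The skeletons are identical, so relative rate is governed entirely by leaving-group ability.
Leaving-group ability tracks the stability of the departed species; conjugate-acid pKₐ is the usual yardstick (lower pKₐ → better LG).
(CH₃)₃C–N₂⁺ loses N₂: no meaningful conjugate acid; N₂ departs as an exceptionally stable neutral molecule
(CH₃)₃C–OTf loses OTf⁻: pKₐ(CF₃SO₃H (triflic acid)) ≈ -14
(CH₃)₃C–OTs loses OTs⁻: pKₐ(p-CH₃C₆H₄SO₃H (TsOH)) ≈ -2.8
(CH₃)₃C–OAc loses AcO⁻: pKₐ(CH₃COOH) ≈ 4.8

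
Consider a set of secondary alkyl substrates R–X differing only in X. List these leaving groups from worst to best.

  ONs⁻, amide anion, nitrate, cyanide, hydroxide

Rank by basicity of the departing species: weakest base leaves most easily.
ONs⁻: pKₐ(p-O₂NC₆H₄SO₃H) ≈ -3.5 — p-nitro group further stabilises the sulfonate
nitrate: pKₐ(HNO₃) ≈ -1.3 — resonance-delocalised over three oxygens
cyanide: pKₐ(HCN) ≈ 9.2 — sp carbon stabilises the charge somewhat, but still a poor LG
hydroxide: pKₐ(H₂O) ≈ 15.7
amide anion: pKₐ(NH₃) ≈ 38 — extremely strong base; never a leaving group
The question asks for worst first, so the sequence is read in increasing leaving-group ability.

amide anion < hydroxide < cyanide < nitrate < ONs⁻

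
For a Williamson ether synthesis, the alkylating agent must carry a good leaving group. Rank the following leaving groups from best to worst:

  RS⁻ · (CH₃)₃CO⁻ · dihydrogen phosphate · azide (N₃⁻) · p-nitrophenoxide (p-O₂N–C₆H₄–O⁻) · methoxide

dihydrogen phosphate > azide (N₃⁻) > p-nitrophenoxide (p-O₂N–C₆H₄–O⁻) > RS⁻ > methoxide > (CH₃)₃CO⁻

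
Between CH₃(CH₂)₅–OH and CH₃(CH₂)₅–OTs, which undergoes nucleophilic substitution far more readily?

From CH₃(CH₂)₅–OH the departing group would be OH⁻ (pKₐ(H₂O) ≈ 15.7). Strong base; essentially never leaves without prior activation.
From CH₃(CH₂)₅–OTs the leaving group is OTs⁻ (pKₐ(p-CH₃C₆H₄SO₃H (TsOH)) ≈ -2.8). Resonance-delocalised arenesulfonate.
(In practice CH₃(CH₂)₅–OTs is made from CH₃(CH₂)₅–OH by treatment with TsCl / pyridine, converting the hydroxyl into a tosylate.)

CH₃(CH₂)₅–OTs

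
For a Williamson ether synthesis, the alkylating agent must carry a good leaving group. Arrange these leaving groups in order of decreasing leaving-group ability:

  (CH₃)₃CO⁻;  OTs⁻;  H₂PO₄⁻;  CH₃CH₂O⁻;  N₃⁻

OTs⁻ > H₂PO₄⁻ > N₃⁻ > CH₃CH₂O⁻ > (CH₃)₃CO⁻

Rank by basicity of the departing species: weakest base leaves most easily.
OTs⁻: pKₐ(p-CH₃C₆H₄SO₃H (TsOH)) ≈ -2.8 — resonance-delocalised arenesulfonate
H₂PO₄⁻: pKₐ(H₃PO₄) ≈ 2.1 — moderate base; biological leaving group after further activation
N₃⁻: pKₐ(HN₃) ≈ 4.7 — linear, resonance-stabilised
CH₃CH₂O⁻: pKₐ(CH₃CH₂OH) ≈ 16 — strong base; alkoxides do not leave unassisted
(CH₃)₃CO⁻: pKₐ(t-BuOH) ≈ 18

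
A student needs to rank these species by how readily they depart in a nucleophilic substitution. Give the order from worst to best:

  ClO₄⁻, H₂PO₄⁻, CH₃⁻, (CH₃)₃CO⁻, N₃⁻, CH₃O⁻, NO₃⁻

CH₃⁻ < (CH₃)₃CO⁻ < CH₃O⁻ < N₃⁻ < H₂PO₄⁻ < NO₃⁻ < ClO₄⁻

Leaving-group ability tracks the stability of the departed species; conjugate-acid pKₐ is the usual yardstick (lower pKₐ → better LG).
ClO₄⁻: pKₐ(HClO₄) ≈ -10 — extremely weak base; rarely used for safety reasons
NO₃⁻: pKₐ(HNO₃) ≈ -1.3 — resonance-delocalised over three oxygens
H₂PO₄⁻: pKₐ(H₃PO₄) ≈ 2.1 — moderate base; biological leaving group after further activation
N₃⁻: pKₐ(HN₃) ≈ 4.7 — linear, resonance-stabilised
CH₃O⁻: pKₐ(CH₃OH) ≈ 15.5 — strong base; alkoxides do not leave unassisted
(CH₃)₃CO⁻: pKₐ(t-BuOH) ≈ 18 — bulky, strongly basic alkoxide
CH₃⁻: pKₐ(CH₄) ≈ 48 — unstabilised carbanion; the worst conceivable leaving group
The question asks for worst first, so the sequence is read in increasing leaving-group ability.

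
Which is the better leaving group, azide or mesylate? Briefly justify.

mesylate

mesylate is the better leaving group.
pKₐ(CH₃SO₃H (MsOH)) ≈ -1.9 versus pKₐ(HN₃) ≈ 4.7: mesylate is the much weaker base.
Resonance-delocalised alkanesulfonate.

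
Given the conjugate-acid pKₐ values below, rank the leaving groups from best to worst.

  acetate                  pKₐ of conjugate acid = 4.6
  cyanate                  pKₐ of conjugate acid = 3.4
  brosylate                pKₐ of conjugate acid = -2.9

brosylate > cyanate > acetate

Lower conjugate-acid pKₐ ⇒ weaker base ⇒ better leaving group.
Sorting by the given values: brosylate (-2.9), cyanate (3.4), acetate (4.6).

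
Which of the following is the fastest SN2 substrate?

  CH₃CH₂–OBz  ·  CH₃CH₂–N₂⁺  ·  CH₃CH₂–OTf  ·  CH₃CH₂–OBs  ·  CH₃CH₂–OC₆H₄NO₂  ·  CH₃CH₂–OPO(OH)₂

The skeletons are identical, so relative rate is governed entirely by leaving-group ability.
A good leaving group is a weak base: the lower the pKₐ of its conjugate acid, the more readily it departs.
CH₃CH₂–N₂⁺ loses N₂: no meaningful conjugate acid; N₂ departs as an exceptionally stable neutral molecule
CH₃CH₂–OTf loses OTf⁻: pKₐ(CF₃SO₃H (triflic acid)) ≈ -14
CH₃CH₂–OBs loses OBs⁻: pKₐ(p-BrC₆H₄SO₃H) ≈ -2.8
CH₃CH₂–OPO(OH)₂ loses H₂PO₄⁻: pKₐ(H₃PO₄) ≈ 2.1
CH₃CH₂–OBz loses PhCOO⁻: pKₐ(C₆H₅COOH) ≈ 4.2
CH₃CH₂–OC₆H₄NO₂ loses p-O₂N–C₆H₄–O⁻: pKₐ(p-nitrophenol) ≈ 7.2

CH₃CH₂–N₂⁺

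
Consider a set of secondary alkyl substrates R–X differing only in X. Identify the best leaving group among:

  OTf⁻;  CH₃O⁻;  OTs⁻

A good leaving group is a weak base: the lower the pKₐ of its conjugate acid, the more readily it departs.
OTf⁻: pKₐ(CF₃SO₃H (triflic acid)) ≈ -14
OTs⁻: pKₐ(p-CH₃C₆H₄SO₃H (TsOH)) ≈ -2.8
CH₃O⁻: pKₐ(CH₃OH) ≈ 15.5

OTf⁻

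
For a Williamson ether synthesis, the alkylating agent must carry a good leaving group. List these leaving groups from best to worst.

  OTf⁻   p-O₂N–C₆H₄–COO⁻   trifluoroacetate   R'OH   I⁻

A good leaving group is a weak base: the lower the pKₐ of its conjugate acid, the more readily it departs.
OTf⁻: pKₐ(CF₃SO₃H (triflic acid)) ≈ -14 — charge spread over three oxygens and a CF₃ group; the premier leaving group in synthesis
I⁻: pKₐ(HI) ≈ -10 — large, highly polarisable; very weak base
R'OH: pKₐ(R'OH₂⁺) ≈ -2.4
trifluoroacetate: pKₐ(CF₃COOH) ≈ 0.2
p-O₂N–C₆H₄–COO⁻: pKₐ(p-nitrobenzoic acid) ≈ 3.4

OTf⁻ > I⁻ > R'OH > trifluoroacetate > p-O₂N–C₆H₄–COO⁻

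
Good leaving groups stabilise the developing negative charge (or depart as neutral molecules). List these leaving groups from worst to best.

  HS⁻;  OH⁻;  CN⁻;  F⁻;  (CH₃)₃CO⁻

(CH₃)₃CO⁻ < OH⁻ < CN⁻ < HS⁻ < F⁻

Leaving-group ability tracks the stability of the departed species; conjugate-acid pKₐ is the usual yardstick (lower pKₐ → better LG).
F⁻: pKₐ(HF) ≈ 3.2
HS⁻: pKₐ(H₂S) ≈ 7
CN⁻: pKₐ(HCN) ≈ 9.2
OH⁻: pKₐ(H₂O) ≈ 15.7
(CH₃)₃CO⁻: pKₐ(t-BuOH) ≈ 18
Reversing gives the worst-to-best order requested.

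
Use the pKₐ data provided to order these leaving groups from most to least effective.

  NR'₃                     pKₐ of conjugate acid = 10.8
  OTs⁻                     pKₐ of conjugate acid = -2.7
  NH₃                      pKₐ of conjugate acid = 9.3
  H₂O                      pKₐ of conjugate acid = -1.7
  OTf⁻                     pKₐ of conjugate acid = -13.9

Lower conjugate-acid pKₐ ⇒ weaker base ⇒ better leaving group.
Sorting by the given values: OTf⁻ (-13.9), OTs⁻ (-2.7), H₂O (-1.7), NH₃ (9.3), NR'₃ (10.8).

OTf⁻ > OTs⁻ > H₂O > NH₃ > NR'₃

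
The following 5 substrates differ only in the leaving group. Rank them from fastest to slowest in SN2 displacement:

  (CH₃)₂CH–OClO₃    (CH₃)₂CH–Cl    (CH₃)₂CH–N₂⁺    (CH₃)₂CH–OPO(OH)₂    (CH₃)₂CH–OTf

Identical carbon frameworks mean the comparison reduces to leaving-group quality.
The more stable X⁻ (or X) is on its own — i.e. the weaker a base it is — the better a leaving group it makes.
(CH₃)₂CH–N₂⁺ loses N₂: no meaningful conjugate acid; N₂ departs as an exceptionally stable neutral molecule
(CH₃)₂CH–OTf loses OTf⁻: pKₐ(CF₃SO₃H (triflic acid)) ≈ -14
(CH₃)₂CH–OClO₃ loses ClO₄⁻: pKₐ(HClO₄) ≈ -10
(CH₃)₂CH–Cl loses Cl⁻: pKₐ(HCl) ≈ -7
(CH₃)₂CH–OPO(OH)₂ loses H₂PO₄⁻: pKₐ(H₃PO₄) ≈ 2.1

(CH₃)₂CH–N₂⁺ > (CH₃)₂CH–OTf > (CH₃)₂CH–OClO₃ > (CH₃)₂CH–Cl > (CH₃)₂CH–OPO(OH)₂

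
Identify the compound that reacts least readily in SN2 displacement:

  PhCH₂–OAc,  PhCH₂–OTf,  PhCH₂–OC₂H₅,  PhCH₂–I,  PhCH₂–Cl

PhCH₂–OC₂H₅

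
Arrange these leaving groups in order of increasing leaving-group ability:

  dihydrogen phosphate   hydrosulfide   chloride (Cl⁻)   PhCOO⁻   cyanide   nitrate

cyanide < hydrosulfide < PhCOO⁻ < dihydrogen phosphate < nitrate < chloride (Cl⁻)

The more stable X⁻ (or X) is on its own — i.e. the weaker a base it is — the better a leaving group it makes.
chloride (Cl⁻): pKₐ(HCl) ≈ -7
nitrate: pKₐ(HNO₃) ≈ -1.3 — resonance-delocalised over three oxygens
dihydrogen phosphate: pKₐ(H₃PO₄) ≈ 2.1 — moderate base; biological leaving group after further activation
PhCOO⁻: pKₐ(C₆H₅COOH) ≈ 4.2 — aryl carboxylate
hydrosulfide: pKₐ(H₂S) ≈ 7
cyanide: pKₐ(HCN) ≈ 9.2 — sp carbon stabilises the charge somewhat, but still a poor LG
Listed from poorest to best leaving group as asked.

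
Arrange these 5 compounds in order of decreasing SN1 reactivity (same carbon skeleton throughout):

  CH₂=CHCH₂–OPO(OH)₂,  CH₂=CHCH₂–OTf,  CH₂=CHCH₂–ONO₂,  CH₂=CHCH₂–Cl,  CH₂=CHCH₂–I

CH₂=CHCH₂–OTf > CH₂=CHCH₂–I > CH₂=CHCH₂–Cl > CH₂=CHCH₂–ONO₂ > CH₂=CHCH₂–OPO(OH)₂

The skeletons are identical, so relative rate is governed entirely by leaving-group ability.
A good leaving group is a weak base: the lower the pKₐ of its conjugate acid, the more readily it departs.
CH₂=CHCH₂–OTf loses OTf⁻: pKₐ(CF₃SO₃H (triflic acid)) ≈ -14
CH₂=CHCH₂–I loses I⁻: pKₐ(HI) ≈ -10
CH₂=CHCH₂–Cl loses Cl⁻: pKₐ(HCl) ≈ -7
CH₂=CHCH₂–ONO₂ loses NO₃⁻: pKₐ(HNO₃) ≈ -1.3
CH₂=CHCH₂–OPO(OH)₂ loses H₂PO₄⁻: pKₐ(H₃PO₄) ≈ 2.1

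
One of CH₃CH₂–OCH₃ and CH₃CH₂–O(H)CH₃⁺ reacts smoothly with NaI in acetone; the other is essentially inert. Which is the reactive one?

From CH₃CH₂–OCH₃ the departing group would be CH₃O⁻ (pKₐ(CH₃OH) ≈ 15.5). Strong base; alkoxides do not leave unassisted.
From CH₃CH₂–O(H)CH₃⁺ the leaving group is R'OH (pKₐ(R'OH₂⁺) ≈ -2.4). Neutral; leaves from a protonated ether (an oxonium ion, R–O(H)R'⁺).
(In practice CH₃CH₂–O(H)CH₃⁺ is made from CH₃CH₂–OCH₃ by protonation with concentrated HI, allowing neutral methanol, rather than methoxide, to depart.)

CH₃CH₂–O(H)CH₃⁺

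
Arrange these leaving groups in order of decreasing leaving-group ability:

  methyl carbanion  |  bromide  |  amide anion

bromide > amide anion > methyl carbanion

bromide: pKₐ(HBr) ≈ -9 — weak base; good leaving group
amide anion: pKₐ(NH₃) ≈ 38
methyl carbanion: pKₐ(CH₄) ≈ 48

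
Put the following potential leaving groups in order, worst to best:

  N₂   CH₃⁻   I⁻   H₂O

CH₃⁻ < H₂O < I⁻ < N₂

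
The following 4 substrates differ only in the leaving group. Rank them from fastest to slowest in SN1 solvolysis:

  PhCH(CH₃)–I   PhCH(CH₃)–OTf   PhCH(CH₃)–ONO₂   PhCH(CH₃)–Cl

PhCH(CH₃)–OTf > PhCH(CH₃)–I > PhCH(CH₃)–Cl > PhCH(CH₃)–ONO₂

With the same alkyl group throughout, only the leaving group differentiates the rates.
A good leaving group is a weak base: the lower the pKₐ of its conjugate acid, the more readily it departs.
PhCH(CH₃)–OTf loses OTf⁻: pKₐ(CF₃SO₃H (triflic acid)) ≈ -14
PhCH(CH₃)–I loses I⁻: pKₐ(HI) ≈ -10
PhCH(CH₃)–Cl loses Cl⁻: pKₐ(HCl) ≈ -7
PhCH(CH₃)–ONO₂ loses NO₃⁻: pKₐ(HNO₃) ≈ -1.3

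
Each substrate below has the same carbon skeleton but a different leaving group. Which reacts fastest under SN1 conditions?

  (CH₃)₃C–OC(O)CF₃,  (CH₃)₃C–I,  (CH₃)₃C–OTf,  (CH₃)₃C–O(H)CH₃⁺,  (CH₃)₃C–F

(CH₃)₃C–OTf

The skeletons are identical, so relative rate is governed entirely by leaving-group ability.
Leaving-group ability tracks the stability of the departed species; conjugate-acid pKₐ is the usual yardstick (lower pKₐ → better LG).
(CH₃)₃C–OTf loses OTf⁻: pKₐ(CF₃SO₃H (triflic acid)) ≈ -14
(CH₃)₃C–I loses I⁻: pKₐ(HI) ≈ -10
(CH₃)₃C–O(H)CH₃⁺ loses R'OH: pKₐ(R'OH₂⁺) ≈ -2.4
(CH₃)₃C–OC(O)CF₃ loses CF₃COO⁻: pKₐ(CF₃COOH) ≈ 0.2
(CH₃)₃C–F loses F⁻: pKₐ(HF) ≈ 3.2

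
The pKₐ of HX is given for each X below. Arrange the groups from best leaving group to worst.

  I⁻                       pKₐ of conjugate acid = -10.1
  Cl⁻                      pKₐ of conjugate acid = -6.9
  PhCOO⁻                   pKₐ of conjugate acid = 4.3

Lower conjugate-acid pKₐ ⇒ weaker base ⇒ better leaving group.
Sorting by the given values: I⁻ (-10.1), Cl⁻ (-6.9), PhCOO⁻ (4.3).

I⁻ > Cl⁻ > PhCOO⁻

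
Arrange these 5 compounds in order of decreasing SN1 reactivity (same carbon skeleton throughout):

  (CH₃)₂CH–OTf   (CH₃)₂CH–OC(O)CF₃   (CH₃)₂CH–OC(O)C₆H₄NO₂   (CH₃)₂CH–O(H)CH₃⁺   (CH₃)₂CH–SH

(CH₃)₂CH–OTf > (CH₃)₂CH–O(H)CH₃⁺ > (CH₃)₂CH–OC(O)CF₃ > (CH₃)₂CH–OC(O)C₆H₄NO₂ > (CH₃)₂CH–SH

The skeletons are identical, so relative rate is governed entirely by leaving-group ability.
A good leaving group is a weak base: the lower the pKₐ of its conjugate acid, the more readily it departs.
(CH₃)₂CH–OTf loses OTf⁻: pKₐ(CF₃SO₃H (triflic acid)) ≈ -14
(CH₃)₂CH–O(H)CH₃⁺ loses R'OH: pKₐ(R'OH₂⁺) ≈ -2.4
(CH₃)₂CH–OC(O)CF₃ loses CF₃COO⁻: pKₐ(CF₃COOH) ≈ 0.2
(CH₃)₂CH–OC(O)C₆H₄NO₂ loses p-O₂N–C₆H₄–COO⁻: pKₐ(p-nitrobenzoic acid) ≈ 3.4
(CH₃)₂CH–SH loses HS⁻: pKₐ(H₂S) ≈ 7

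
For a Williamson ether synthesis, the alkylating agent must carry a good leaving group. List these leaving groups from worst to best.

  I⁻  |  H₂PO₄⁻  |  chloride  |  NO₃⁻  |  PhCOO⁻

PhCOO⁻ < H₂PO₄⁻ < NO₃⁻ < chloride < I⁻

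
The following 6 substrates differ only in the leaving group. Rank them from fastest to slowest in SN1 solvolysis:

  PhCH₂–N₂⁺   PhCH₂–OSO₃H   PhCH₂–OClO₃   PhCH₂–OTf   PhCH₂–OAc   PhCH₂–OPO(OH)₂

The skeletons are identical, so relative rate is governed entirely by leaving-group ability.
Rank by basicity of the departing species: weakest base leaves most easily.
PhCH₂–N₂⁺ loses N₂: no meaningful conjugate acid; N₂ departs as an exceptionally stable neutral molecule
PhCH₂–OTf loses OTf⁻: pKₐ(CF₃SO₃H (triflic acid)) ≈ -14
PhCH₂–OClO₃ loses ClO₄⁻: pKₐ(HClO₄) ≈ -10
PhCH₂–OSO₃H loses HSO₄⁻: pKₐ(H₂SO₄) ≈ -3
PhCH₂–OPO(OH)₂ loses H₂PO₄⁻: pKₐ(H₃PO₄) ≈ 2.1
PhCH₂–OAc loses AcO⁻: pKₐ(CH₃COOH) ≈ 4.8

PhCH₂–N₂⁺ > PhCH₂–OTf > PhCH₂–OClO₃ > PhCH₂–OSO₃H > PhCH₂–OPO(OH)₂ > PhCH₂–OAc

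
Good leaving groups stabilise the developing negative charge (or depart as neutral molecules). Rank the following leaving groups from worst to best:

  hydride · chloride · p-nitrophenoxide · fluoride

chloride: pKₐ(HCl) ≈ -7
fluoride: pKₐ(HF) ≈ 3.2
p-nitrophenoxide: pKₐ(p-nitrophenol) ≈ 7.2
hydride: pKₐ(H₂) ≈ 36
Listed from poorest to best leaving group as asked.

hydride < p-nitrophenoxide < fluoride < chloride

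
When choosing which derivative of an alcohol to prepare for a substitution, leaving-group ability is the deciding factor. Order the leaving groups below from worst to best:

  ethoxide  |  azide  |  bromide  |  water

A good leaving group is a weak base: the lower the pKₐ of its conjugate acid, the more readily it departs.
bromide: pKₐ(HBr) ≈ -9
water: pKₐ(H₃O⁺) ≈ -1.7
azide: pKₐ(HN₃) ≈ 4.7
ethoxide: pKₐ(CH₃CH₂OH) ≈ 16
The question asks for worst first, so the sequence is read in increasing leaving-group ability.

ethoxide < azide < water < bromide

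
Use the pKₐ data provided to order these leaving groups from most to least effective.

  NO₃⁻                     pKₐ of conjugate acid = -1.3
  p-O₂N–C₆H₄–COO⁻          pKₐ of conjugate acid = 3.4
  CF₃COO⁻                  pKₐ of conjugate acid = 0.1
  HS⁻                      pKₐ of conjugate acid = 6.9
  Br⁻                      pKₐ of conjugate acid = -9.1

Br⁻ > NO₃⁻ > CF₃COO⁻ > p-O₂N–C₆H₄–COO⁻ > HS⁻

Lower conjugate-acid pKₐ ⇒ weaker base ⇒ better leaving group.
Sorting by the given values: Br⁻ (-9.1), NO₃⁻ (-1.3), CF₃COO⁻ (0.1), p-O₂N–C₆H₄–COO⁻ (3.4), HS⁻ (6.9).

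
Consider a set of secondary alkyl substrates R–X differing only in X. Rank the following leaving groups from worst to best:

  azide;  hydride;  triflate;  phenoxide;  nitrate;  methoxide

hydride < methoxide < phenoxide < azide < nitrate < triflate

triflate: pKₐ(CF₃SO₃H (triflic acid)) ≈ -14 — charge spread over three oxygens and a CF₃ group; the premier leaving group in synthesis
nitrate: pKₐ(HNO₃) ≈ -1.3
azide: pKₐ(HN₃) ≈ 4.7 — linear, resonance-stabilised
phenoxide: pKₐ(C₆H₅OH (phenol)) ≈ 10 — resonance into the ring helps, but still a poor LG
methoxide: pKₐ(CH₃OH) ≈ 15.5 — strong base; alkoxides do not leave unassisted
hydride: pKₐ(H₂) ≈ 36 — extremely strong base; leaves only in special hydride-transfer contexts
Listed from poorest to best leaving group as asked.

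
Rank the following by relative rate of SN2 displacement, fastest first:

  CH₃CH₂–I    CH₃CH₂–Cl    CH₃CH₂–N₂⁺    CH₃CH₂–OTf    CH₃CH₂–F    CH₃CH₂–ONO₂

CH₃CH₂–N₂⁺ > CH₃CH₂–OTf > CH₃CH₂–I > CH₃CH₂–Cl > CH₃CH₂–ONO₂ > CH₃CH₂–F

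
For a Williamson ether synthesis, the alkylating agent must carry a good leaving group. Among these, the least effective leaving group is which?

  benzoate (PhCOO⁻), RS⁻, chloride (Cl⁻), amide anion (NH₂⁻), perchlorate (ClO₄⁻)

amide anion (NH₂⁻)

Rank by basicity of the departing species: weakest base leaves most easily.
perchlorate (ClO₄⁻): pKₐ(HClO₄) ≈ -10
chloride (Cl⁻): pKₐ(HCl) ≈ -7
benzoate (PhCOO⁻): pKₐ(C₆H₅COOH) ≈ 4.2
RS⁻: pKₐ(RSH (a thiol)) ≈ 10.5
amide anion (NH₂⁻): pKₐ(NH₃) ≈ 38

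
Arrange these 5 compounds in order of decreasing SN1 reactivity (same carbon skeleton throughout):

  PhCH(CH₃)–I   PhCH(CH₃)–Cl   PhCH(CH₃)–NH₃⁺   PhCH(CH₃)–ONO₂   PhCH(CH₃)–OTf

PhCH(CH₃)–OTf > PhCH(CH₃)–I > PhCH(CH₃)–Cl > PhCH(CH₃)–ONO₂ > PhCH(CH₃)–NH₃⁺

With the same alkyl group throughout, only the leaving group differentiates the rates.
Leaving-group ability tracks the stability of the departed species; conjugate-acid pKₐ is the usual yardstick (lower pKₐ → better LG).
PhCH(CH₃)–OTf loses OTf⁻: pKₐ(CF₃SO₃H (triflic acid)) ≈ -14
PhCH(CH₃)–I loses I⁻: pKₐ(HI) ≈ -10
PhCH(CH₃)–Cl loses Cl⁻: pKₐ(HCl) ≈ -7
PhCH(CH₃)–ONO₂ loses NO₃⁻: pKₐ(HNO₃) ≈ -1.3
PhCH(CH₃)–NH₃⁺ loses NH₃: pKₐ(NH₄⁺) ≈ 9.2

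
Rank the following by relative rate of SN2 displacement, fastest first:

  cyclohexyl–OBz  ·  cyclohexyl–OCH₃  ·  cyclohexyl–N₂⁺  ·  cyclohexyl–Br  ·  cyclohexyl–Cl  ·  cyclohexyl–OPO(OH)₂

cyclohexyl–N₂⁺ > cyclohexyl–Br > cyclohexyl–Cl > cyclohexyl–OPO(OH)₂ > cyclohexyl–OBz > cyclohexyl–OCH₃

The skeletons are identical, so relative rate is governed entirely by leaving-group ability.
A good leaving group is a weak base: the lower the pKₐ of its conjugate acid, the more readily it departs.
cyclohexyl–N₂⁺ loses N₂: no meaningful conjugate acid; N₂ departs as an exceptionally stable neutral molecule
cyclohexyl–Br loses Br⁻: pKₐ(HBr) ≈ -9
cyclohexyl–Cl loses Cl⁻: pKₐ(HCl) ≈ -7
cyclohexyl–OPO(OH)₂ loses H₂PO₄⁻: pKₐ(H₃PO₄) ≈ 2.1
cyclohexyl–OBz loses PhCOO⁻: pKₐ(C₆H₅COOH) ≈ 4.2
cyclohexyl–OCH₃ loses CH₃O⁻: pKₐ(CH₃OH) ≈ 15.5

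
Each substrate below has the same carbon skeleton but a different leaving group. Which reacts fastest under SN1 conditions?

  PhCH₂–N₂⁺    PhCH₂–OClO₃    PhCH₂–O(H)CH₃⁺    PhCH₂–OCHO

Identical carbon frameworks mean the comparison reduces to leaving-group quality.
The more stable X⁻ (or X) is on its own — i.e. the weaker a base it is — the better a leaving group it makes.
PhCH₂–N₂⁺ loses N₂: no meaningful conjugate acid; N₂ departs as an exceptionally stable neutral molecule
PhCH₂–OClO₃ loses ClO₄⁻: pKₐ(HClO₄) ≈ -10
PhCH₂–O(H)CH₃⁺ loses R'OH: pKₐ(R'OH₂⁺) ≈ -2.4
PhCH₂–OCHO loses HCOO⁻: pKₐ(HCOOH) ≈ 3.8

PhCH₂–N₂⁺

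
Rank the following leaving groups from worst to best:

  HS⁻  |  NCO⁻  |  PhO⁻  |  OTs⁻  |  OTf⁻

Rank by basicity of the departing species: weakest base leaves most easily.
OTf⁻: pKₐ(CF₃SO₃H (triflic acid)) ≈ -14
OTs⁻: pKₐ(p-CH₃C₆H₄SO₃H (TsOH)) ≈ -2.8
NCO⁻: pKₐ(HOCN) ≈ 3.5
HS⁻: pKₐ(H₂S) ≈ 7
PhO⁻: pKₐ(C₆H₅OH (phenol)) ≈ 10
Listed from poorest to best leaving group as asked.

PhO⁻ < HS⁻ < NCO⁻ < OTs⁻ < OTf⁻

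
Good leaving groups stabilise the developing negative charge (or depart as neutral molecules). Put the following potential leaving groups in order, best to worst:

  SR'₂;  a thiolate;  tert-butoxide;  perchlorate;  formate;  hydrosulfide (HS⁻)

perchlorate > SR'₂ > formate > hydrosulfide (HS⁻) > a thiolate > tert-butoxide

The more stable X⁻ (or X) is on its own — i.e. the weaker a base it is — the better a leaving group it makes.
perchlorate: pKₐ(HClO₄) ≈ -10 — extremely weak base; rarely used for safety reasons
SR'₂: pKₐ(R'₂SH⁺) ≈ -7
formate: pKₐ(HCOOH) ≈ 3.8 — resonance-stabilised carboxylate
hydrosulfide (HS⁻): pKₐ(H₂S) ≈ 7
a thiolate: pKₐ(RSH (a thiol)) ≈ 10.5
tert-butoxide: pKₐ(t-BuOH) ≈ 18 — bulky, strongly basic alkoxide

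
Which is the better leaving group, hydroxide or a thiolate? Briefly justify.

a thiolate is the better leaving group.
pKₐ(RSH (a thiol)) ≈ 10.5 versus pKₐ(H₂O) ≈ 15.7: a thiolate is the much weaker base.
Moderately basic; rarely leaves without activation.

a thiolate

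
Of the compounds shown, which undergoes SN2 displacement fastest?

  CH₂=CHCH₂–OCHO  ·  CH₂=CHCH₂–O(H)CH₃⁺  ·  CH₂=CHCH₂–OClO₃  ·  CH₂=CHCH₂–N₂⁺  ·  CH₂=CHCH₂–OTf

The skeletons are identical, so relative rate is governed entirely by leaving-group ability.
Leaving-group ability tracks the stability of the departed species; conjugate-acid pKₐ is the usual yardstick (lower pKₐ → better LG).
CH₂=CHCH₂–N₂⁺ loses N₂: no meaningful conjugate acid; N₂ departs as an exceptionally stable neutral molecule
CH₂=CHCH₂–OTf loses OTf⁻: pKₐ(CF₃SO₃H (triflic acid)) ≈ -14
CH₂=CHCH₂–OClO₃ loses ClO₄⁻: pKₐ(HClO₄) ≈ -10
CH₂=CHCH₂–O(H)CH₃⁺ loses R'OH: pKₐ(R'OH₂⁺) ≈ -2.4
CH₂=CHCH₂–OCHO loses HCOO⁻: pKₐ(HCOOH) ≈ 3.8

CH₂=CHCH₂–N₂⁺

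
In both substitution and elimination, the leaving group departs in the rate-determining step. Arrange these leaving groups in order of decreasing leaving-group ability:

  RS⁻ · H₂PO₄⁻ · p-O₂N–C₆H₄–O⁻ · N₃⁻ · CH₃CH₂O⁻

H₂PO₄⁻ > N₃⁻ > p-O₂N–C₆H₄–O⁻ > RS⁻ > CH₃CH₂O⁻

The more stable X⁻ (or X) is on its own — i.e. the weaker a base it is — the better a leaving group it makes.
H₂PO₄⁻: pKₐ(H₃PO₄) ≈ 2.1
N₃⁻: pKₐ(HN₃) ≈ 4.7
p-O₂N–C₆H₄–O⁻: pKₐ(p-nitrophenol) ≈ 7.2 — nitro group delocalises the charge; the classic chromogenic LG
RS⁻: pKₐ(RSH (a thiol)) ≈ 10.5
CH₃CH₂O⁻: pKₐ(CH₃CH₂OH) ≈ 16 — strong base; alkoxides do not leave unassisted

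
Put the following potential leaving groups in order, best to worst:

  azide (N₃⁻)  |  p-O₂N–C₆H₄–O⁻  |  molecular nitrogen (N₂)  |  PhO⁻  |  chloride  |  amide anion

molecular nitrogen (N₂) > chloride > azide (N₃⁻) > p-O₂N–C₆H₄–O⁻ > PhO⁻ > amide anion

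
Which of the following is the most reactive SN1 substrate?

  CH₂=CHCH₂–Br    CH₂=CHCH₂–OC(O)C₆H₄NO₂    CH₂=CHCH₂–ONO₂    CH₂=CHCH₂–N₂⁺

With the same alkyl group throughout, only the leaving group differentiates the rates.
The more stable X⁻ (or X) is on its own — i.e. the weaker a base it is — the better a leaving group it makes.
CH₂=CHCH₂–N₂⁺ loses N₂: no meaningful conjugate acid; N₂ departs as an exceptionally stable neutral molecule
CH₂=CHCH₂–Br loses Br⁻: pKₐ(HBr) ≈ -9
CH₂=CHCH₂–ONO₂ loses NO₃⁻: pKₐ(HNO₃) ≈ -1.3
CH₂=CHCH₂–OC(O)C₆H₄NO₂ loses p-O₂N–C₆H₄–COO⁻: pKₐ(p-nitrobenzoic acid) ≈ 3.4

CH₂=CHCH₂–N₂⁺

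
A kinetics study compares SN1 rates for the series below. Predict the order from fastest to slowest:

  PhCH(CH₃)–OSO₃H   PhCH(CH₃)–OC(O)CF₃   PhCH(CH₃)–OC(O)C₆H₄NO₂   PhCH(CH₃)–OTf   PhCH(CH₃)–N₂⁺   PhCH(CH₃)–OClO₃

PhCH(CH₃)–N₂⁺ > PhCH(CH₃)–OTf > PhCH(CH₃)–OClO₃ > PhCH(CH₃)–OSO₃H > PhCH(CH₃)–OC(O)CF₃ > PhCH(CH₃)–OC(O)C₆H₄NO₂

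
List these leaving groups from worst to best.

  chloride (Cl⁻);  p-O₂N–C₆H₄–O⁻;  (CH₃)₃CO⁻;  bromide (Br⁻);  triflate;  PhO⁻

(CH₃)₃CO⁻ < PhO⁻ < p-O₂N–C₆H₄–O⁻ < chloride (Cl⁻) < bromide (Br⁻) < triflate

Rank by basicity of the departing species: weakest base leaves most easily.
triflate: pKₐ(CF₃SO₃H (triflic acid)) ≈ -14
bromide (Br⁻): pKₐ(HBr) ≈ -9 — weak base; good leaving group
chloride (Cl⁻): pKₐ(HCl) ≈ -7
p-O₂N–C₆H₄–O⁻: pKₐ(p-nitrophenol) ≈ 7.2 — nitro group delocalises the charge; the classic chromogenic LG
PhO⁻: pKₐ(C₆H₅OH (phenol)) ≈ 10 — resonance into the ring helps, but still a poor LG
(CH₃)₃CO⁻: pKₐ(t-BuOH) ≈ 18 — bulky, strongly basic alkoxide
Listed from poorest to best leaving group as asked.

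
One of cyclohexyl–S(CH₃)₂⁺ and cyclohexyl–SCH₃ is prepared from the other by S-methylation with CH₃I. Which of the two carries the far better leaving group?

cyclohexyl–S(CH₃)₂⁺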